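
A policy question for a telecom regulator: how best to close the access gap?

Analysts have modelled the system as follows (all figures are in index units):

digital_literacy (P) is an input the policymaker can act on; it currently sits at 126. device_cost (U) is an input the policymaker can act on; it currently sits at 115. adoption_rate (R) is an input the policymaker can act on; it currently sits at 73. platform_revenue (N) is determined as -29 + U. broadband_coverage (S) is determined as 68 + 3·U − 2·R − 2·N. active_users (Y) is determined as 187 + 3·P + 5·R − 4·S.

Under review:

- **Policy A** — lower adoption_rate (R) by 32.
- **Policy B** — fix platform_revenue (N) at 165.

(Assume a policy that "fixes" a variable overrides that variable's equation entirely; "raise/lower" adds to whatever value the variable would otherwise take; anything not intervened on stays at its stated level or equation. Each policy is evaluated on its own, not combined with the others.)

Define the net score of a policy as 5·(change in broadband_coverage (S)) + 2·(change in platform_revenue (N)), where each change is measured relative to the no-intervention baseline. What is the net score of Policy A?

320

Baseline:
  U = 115
  R = 73
  N = -29 + 115 = 86
  S = 68 + 3·115 − 2·73 − 2·86 = 95
Policy A (R − 32):
  U = 115
  R = 73 − 32 = 41
  N = -29 + 115 = 86
  S = 68 + 3·115 − 2·41 − 2·86 = 159
ΔS = 159 − 95 = 64; ΔN = 86 − 86 = 0
Score = 5·64 + 2·0 = 320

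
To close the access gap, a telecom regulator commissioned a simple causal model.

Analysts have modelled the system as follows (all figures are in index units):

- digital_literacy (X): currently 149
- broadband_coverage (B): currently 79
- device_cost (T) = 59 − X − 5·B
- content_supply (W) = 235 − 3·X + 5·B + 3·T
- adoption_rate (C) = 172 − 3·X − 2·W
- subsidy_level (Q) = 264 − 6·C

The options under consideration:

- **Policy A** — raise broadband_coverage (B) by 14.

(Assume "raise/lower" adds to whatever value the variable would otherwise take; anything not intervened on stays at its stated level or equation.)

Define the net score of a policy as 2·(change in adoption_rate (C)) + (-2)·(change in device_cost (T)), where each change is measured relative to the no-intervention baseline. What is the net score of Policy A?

700

Baseline:
  X = 149
  B = 79
  T = 59 − 149 − 5·79 = -485
  W = 235 − 3·149 + 5·79 + 3·(-485) = -1272
  C = 172 − 3·149 − 2·(-1272) = 2269
Policy A (B + 14):
  X = 149
  B = 79 + 14 = 93
  T = 59 − 149 − 5·93 = -555
  W = 235 − 3·149 + 5·93 + 3·(-555) = -1412
  C = 172 − 3·149 − 2·(-1412) = 2549
ΔC = 2549 − 2269 = 280; ΔT = -555 − (-485) = -70
Score = 2·280 + (-2)·(-70) = 700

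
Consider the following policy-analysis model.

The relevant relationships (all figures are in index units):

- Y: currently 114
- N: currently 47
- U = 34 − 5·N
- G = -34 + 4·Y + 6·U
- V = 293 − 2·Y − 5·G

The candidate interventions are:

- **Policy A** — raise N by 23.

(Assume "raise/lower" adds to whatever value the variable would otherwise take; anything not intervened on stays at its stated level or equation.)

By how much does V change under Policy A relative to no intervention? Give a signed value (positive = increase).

3450

Baseline:
  Y = 114
  N = 47
  U = 34 − 5·47 = -201
  G = -34 + 4·114 + 6·(-201) = -784
  V = 293 − 2·114 − 5·(-784) = 3985
Policy A (N + 23):
  Y = 114
  N = 47 + 23 = 70
  U = 34 − 5·70 = -316
  G = -34 + 4·114 + 6·(-316) = -1474
  V = 293 − 2·114 − 5·(-1474) = 7435
Change in V: 7435 − 3985 = 3450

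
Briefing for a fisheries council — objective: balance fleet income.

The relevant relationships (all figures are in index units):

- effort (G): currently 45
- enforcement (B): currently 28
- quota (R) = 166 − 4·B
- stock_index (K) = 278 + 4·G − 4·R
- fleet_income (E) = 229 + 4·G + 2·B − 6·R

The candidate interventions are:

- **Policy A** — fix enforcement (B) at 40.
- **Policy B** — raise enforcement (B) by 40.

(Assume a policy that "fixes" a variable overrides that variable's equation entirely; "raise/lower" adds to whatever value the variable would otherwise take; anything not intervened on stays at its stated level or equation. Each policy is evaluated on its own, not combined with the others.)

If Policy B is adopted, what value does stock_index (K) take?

882

Policy B (B + 40):
  G = 45
  B = 28 + 40 = 68
  R = 166 − 4·68 = -106
  K = 278 + 4·45 − 4·(-106) = 882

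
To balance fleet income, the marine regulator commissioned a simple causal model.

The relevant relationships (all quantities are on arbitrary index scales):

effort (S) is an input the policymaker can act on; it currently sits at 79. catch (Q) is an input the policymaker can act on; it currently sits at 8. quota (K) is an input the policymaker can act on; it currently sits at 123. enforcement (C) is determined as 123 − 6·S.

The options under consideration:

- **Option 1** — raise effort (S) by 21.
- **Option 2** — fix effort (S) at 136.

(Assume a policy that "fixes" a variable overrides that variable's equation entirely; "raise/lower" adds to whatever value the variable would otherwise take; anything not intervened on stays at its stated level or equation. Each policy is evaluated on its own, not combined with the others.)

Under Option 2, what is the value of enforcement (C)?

Option 2 (S := 136):
  S = 136
  C = 123 − 6·136 = -693

-693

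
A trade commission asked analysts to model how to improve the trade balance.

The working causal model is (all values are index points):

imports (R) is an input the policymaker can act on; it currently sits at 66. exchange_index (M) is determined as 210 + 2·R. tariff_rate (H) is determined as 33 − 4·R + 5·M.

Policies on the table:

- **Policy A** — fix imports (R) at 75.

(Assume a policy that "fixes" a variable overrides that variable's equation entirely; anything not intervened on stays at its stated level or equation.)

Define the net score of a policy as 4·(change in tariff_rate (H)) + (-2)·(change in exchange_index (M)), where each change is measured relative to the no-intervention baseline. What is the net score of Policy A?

180

Baseline:
  R = 66
  M = 210 + 2·66 = 342
  H = 33 − 4·66 + 5·342 = 1479
Policy A (R := 75):
  R = 75
  M = 210 + 2·75 = 360
  H = 33 − 4·75 + 5·360 = 1533
ΔH = 1533 − 1479 = 54; ΔM = 360 − 342 = 18
Score = 4·54 + (-2)·18 = 180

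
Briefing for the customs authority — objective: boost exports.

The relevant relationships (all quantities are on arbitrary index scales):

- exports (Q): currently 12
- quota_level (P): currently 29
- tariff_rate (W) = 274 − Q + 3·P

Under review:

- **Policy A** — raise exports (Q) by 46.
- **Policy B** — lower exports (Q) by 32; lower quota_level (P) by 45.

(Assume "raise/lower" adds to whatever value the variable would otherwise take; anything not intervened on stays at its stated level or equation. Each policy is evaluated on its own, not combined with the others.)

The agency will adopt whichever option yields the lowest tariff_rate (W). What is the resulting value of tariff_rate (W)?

Policy A (Q + 46):
  Q = 12 + 46 = 58
  P = 29
  W = 274 − 58 + 3·29 = 303
Policy B (Q − 32, P − 45):
  Q = 12 − 32 = -20
  P = 29 − 45 = -16
  W = 274 − (-20) + 3·(-16) = 246
Comparing — Policy A: W=303, Policy B: W=246. Lowest is 246 (Policy B).

246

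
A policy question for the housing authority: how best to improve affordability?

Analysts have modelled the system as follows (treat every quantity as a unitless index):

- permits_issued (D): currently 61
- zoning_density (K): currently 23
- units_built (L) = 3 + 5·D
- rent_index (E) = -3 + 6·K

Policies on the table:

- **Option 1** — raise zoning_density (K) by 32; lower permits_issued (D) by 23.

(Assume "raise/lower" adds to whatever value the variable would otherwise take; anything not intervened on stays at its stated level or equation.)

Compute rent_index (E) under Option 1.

Option 1 (K + 32, D − 23):
  K = 23 + 32 = 55
  E = -3 + 6·55 = 327

327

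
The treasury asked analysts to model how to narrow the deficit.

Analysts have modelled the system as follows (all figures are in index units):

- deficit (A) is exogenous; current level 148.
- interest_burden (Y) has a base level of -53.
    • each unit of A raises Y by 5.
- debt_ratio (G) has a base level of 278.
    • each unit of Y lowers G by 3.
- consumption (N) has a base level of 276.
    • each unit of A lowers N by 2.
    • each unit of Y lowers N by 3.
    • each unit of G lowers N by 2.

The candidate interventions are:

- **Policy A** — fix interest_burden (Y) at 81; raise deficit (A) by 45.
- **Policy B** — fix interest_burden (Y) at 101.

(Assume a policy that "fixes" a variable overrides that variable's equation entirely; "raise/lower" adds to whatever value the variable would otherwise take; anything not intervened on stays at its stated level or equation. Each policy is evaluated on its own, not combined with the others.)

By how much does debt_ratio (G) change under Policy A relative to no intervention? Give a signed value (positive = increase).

Baseline:
  A = 148
  Y = -53 + 5·148 = 687
  G = 278 − 3·687 = -1783
Policy A (Y := 81, A + 45):
  A = 148 + 45 = 193
  Y = 81
  G = 278 − 3·81 = 35
Change in G: 35 − (-1783) = 1818

1818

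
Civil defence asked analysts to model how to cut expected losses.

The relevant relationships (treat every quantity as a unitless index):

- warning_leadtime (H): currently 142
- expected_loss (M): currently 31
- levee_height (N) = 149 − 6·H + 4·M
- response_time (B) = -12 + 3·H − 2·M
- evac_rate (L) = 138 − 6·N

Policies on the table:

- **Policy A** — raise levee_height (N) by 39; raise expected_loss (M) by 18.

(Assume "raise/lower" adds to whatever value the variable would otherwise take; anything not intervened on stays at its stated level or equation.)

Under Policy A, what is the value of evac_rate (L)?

Policy A (N + 39, M + 18):
  H = 142
  M = 31 + 18 = 49
  N = 149 − 6·142 + 4·49 (+39 from intervention) = -468
  L = 138 − 6·(-468) = 2946

2946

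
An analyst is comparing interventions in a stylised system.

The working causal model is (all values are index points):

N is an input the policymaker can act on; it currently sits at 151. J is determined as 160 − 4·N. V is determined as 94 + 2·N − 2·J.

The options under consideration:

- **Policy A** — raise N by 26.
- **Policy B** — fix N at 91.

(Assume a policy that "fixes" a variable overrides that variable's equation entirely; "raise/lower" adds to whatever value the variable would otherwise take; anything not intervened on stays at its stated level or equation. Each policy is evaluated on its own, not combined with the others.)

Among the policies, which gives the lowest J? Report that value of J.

Policy A (N + 26):
  N = 151 + 26 = 177
  J = 160 − 4·177 = -548
Policy B (N := 91):
  N = 91
  J = 160 − 4·91 = -204
Comparing — Policy A: J=-548, Policy B: J=-204. Lowest is -548 (Policy A).

-548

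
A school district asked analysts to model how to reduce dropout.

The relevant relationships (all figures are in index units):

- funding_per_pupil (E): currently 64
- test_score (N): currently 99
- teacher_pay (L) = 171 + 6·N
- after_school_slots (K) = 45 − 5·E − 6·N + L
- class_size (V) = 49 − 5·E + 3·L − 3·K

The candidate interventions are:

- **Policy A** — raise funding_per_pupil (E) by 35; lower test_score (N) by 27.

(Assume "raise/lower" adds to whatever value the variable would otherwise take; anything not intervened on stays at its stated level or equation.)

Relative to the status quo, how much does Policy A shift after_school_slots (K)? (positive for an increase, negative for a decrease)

-175

Baseline:
  E = 64
  N = 99
  L = 171 + 6·99 = 765
  K = 45 − 5·64 − 6·99 + 765 = -104
Policy A (E + 35, N − 27):
  E = 64 + 35 = 99
  N = 99 − 27 = 72
  L = 171 + 6·72 = 603
  K = 45 − 5·99 − 6·72 + 603 = -279
Change in K: -279 − (-104) = -175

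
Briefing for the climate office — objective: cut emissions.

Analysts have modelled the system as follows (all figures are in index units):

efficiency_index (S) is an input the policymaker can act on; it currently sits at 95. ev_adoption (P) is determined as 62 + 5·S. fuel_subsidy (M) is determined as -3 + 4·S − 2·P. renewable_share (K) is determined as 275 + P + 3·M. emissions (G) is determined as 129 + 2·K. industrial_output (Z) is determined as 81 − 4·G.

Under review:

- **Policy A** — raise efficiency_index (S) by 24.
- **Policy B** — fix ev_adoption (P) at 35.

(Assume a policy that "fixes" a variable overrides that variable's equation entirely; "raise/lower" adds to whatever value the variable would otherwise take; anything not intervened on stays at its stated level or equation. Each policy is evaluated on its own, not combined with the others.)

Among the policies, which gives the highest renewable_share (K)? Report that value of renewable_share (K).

Policy A (S + 24):
  S = 95 + 24 = 119
  P = 62 + 5·119 = 657
  M = -3 + 4·119 − 2·657 = -841
  K = 275 + 657 + 3·(-841) = -1591
Policy B (P := 35):
  S = 95
  P = 35
  M = -3 + 4·95 − 2·35 = 307
  K = 275 + 35 + 3·307 = 1231
Comparing — Policy A: K=-1591, Policy B: K=1231. Highest is 1231 (Policy B).

1231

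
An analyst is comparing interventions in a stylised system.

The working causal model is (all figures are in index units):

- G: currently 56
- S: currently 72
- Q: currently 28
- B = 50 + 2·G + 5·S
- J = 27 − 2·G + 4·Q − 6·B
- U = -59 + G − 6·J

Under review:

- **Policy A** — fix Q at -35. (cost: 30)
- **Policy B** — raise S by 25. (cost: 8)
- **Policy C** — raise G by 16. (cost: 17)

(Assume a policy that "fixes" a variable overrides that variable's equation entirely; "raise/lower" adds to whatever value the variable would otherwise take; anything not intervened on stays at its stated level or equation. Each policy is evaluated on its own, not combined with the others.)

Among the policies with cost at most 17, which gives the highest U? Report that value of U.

Policy B (S + 25):
  G = 56
  S = 72 + 25 = 97
  Q = 28
  B = 50 + 2·56 + 5·97 = 647
  J = 27 − 2·56 + 4·28 − 6·647 = -3855
  U = -59 + 56 − 6·(-3855) = 23127
Policy C (G + 16):
  G = 56 + 16 = 72
  S = 72
  Q = 28
  B = 50 + 2·72 + 5·72 = 554
  J = 27 − 2·72 + 4·28 − 6·554 = -3329
  U = -59 + 72 − 6·(-3329) = 19987
Comparing — Policy B: U=23127, Policy C: U=19987. Highest is 23127 (Policy B).

23127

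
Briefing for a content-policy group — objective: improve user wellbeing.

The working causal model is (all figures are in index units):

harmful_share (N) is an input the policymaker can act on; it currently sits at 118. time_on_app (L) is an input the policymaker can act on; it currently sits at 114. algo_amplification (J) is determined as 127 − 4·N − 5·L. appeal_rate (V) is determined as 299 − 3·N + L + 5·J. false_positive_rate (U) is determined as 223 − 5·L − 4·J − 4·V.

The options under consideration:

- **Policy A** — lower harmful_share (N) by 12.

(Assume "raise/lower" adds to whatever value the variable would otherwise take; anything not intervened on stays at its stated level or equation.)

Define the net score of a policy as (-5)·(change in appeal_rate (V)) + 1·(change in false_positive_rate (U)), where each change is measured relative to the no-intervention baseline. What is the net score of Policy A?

Baseline:
  N = 118
  L = 114
  J = 127 − 4·118 − 5·114 = -915
  V = 299 − 3·118 + 114 + 5·(-915) = -4516
  U = 223 − 5·114 − 4·(-915) − 4·(-4516) = 21377
Policy A (N − 12):
  N = 118 − 12 = 106
  L = 114
  J = 127 − 4·106 − 5·114 = -867
  V = 299 − 3·106 + 114 + 5·(-867) = -4240
  U = 223 − 5·114 − 4·(-867) − 4·(-4240) = 20081
ΔV = -4240 − (-4516) = 276; ΔU = 20081 − 21377 = -1296
Score = (-5)·276 + 1·(-1296) = -2676

-2676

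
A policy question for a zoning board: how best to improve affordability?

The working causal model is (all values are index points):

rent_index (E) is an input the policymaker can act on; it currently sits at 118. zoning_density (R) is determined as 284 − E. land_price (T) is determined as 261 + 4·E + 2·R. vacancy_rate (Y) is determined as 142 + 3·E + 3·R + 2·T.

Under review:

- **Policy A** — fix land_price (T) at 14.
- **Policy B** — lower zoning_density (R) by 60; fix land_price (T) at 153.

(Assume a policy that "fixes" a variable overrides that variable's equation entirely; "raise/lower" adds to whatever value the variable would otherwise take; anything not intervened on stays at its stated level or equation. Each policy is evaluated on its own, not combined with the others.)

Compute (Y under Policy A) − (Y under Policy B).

Policy A (T := 14):
  E = 118
  R = 284 − 118 = 166
  T = 14
  Y = 142 + 3·118 + 3·166 + 2·14 = 1022
Policy B (R − 60, T := 153):
  E = 118
  R = 284 − 118 (−60 from intervention) = 106
  T = 153
  Y = 142 + 3·118 + 3·106 + 2·153 = 1120
Y: 1022 − 1120 = -98

-98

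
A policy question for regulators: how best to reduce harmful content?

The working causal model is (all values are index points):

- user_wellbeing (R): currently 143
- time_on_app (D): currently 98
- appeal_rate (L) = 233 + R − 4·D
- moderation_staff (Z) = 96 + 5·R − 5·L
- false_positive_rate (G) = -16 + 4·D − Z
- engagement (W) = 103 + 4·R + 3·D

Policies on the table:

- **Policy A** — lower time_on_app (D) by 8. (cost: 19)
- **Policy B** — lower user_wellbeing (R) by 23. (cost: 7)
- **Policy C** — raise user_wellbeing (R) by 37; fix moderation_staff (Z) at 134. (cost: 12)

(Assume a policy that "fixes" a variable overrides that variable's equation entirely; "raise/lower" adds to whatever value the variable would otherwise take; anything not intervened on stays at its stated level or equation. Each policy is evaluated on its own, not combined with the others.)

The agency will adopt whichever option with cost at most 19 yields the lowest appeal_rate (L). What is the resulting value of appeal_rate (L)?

Policy A (D − 8):
  R = 143
  D = 98 − 8 = 90
  L = 233 + 143 − 4·90 = 16
Policy B (R − 23):
  R = 143 − 23 = 120
  D = 98
  L = 233 + 120 − 4·98 = -39
Policy C (R + 37, Z := 134):
  R = 143 + 37 = 180
  D = 98
  L = 233 + 180 − 4·98 = 21
Comparing — Policy A: L=16, Policy B: L=-39, Policy C: L=21. Lowest is -39 (Policy B).

-39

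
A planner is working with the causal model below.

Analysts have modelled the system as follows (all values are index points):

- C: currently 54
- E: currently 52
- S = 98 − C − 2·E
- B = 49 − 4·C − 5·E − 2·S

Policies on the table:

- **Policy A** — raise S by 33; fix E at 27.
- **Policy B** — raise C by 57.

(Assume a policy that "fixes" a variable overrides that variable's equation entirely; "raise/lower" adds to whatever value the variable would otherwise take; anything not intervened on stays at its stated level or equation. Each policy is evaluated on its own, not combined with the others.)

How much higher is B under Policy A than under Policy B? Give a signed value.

Policy A (S + 33, E := 27):
  C = 54
  E = 27
  S = 98 − 54 − 2·27 (+33 from intervention) = 23
  B = 49 − 4·54 − 5·27 − 2·23 = -348
Policy B (C + 57):
  C = 54 + 57 = 111
  E = 52
  S = 98 − 111 − 2·52 = -117
  B = 49 − 4·111 − 5·52 − 2·(-117) = -421
B: -348 − (-421) = 73

73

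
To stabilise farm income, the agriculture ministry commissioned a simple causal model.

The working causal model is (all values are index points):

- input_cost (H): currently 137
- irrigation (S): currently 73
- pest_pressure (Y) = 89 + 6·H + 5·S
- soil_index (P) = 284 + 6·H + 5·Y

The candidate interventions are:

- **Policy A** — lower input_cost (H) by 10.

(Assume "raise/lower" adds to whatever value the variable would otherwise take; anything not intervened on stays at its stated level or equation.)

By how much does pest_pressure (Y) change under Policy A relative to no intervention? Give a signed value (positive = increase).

-60

Baseline:
  H = 137
  S = 73
  Y = 89 + 6·137 + 5·73 = 1276
Policy A (H − 10):
  H = 137 − 10 = 127
  S = 73
  Y = 89 + 6·127 + 5·73 = 1216
Change in Y: 1216 − 1276 = -60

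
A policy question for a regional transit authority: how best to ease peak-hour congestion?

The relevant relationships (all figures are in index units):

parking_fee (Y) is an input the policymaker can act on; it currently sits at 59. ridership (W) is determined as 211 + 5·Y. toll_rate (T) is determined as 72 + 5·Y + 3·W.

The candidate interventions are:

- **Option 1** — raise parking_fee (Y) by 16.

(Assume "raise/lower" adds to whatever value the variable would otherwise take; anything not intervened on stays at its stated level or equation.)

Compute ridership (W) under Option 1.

586

Option 1 (Y + 16):
  Y = 59 + 16 = 75
  W = 211 + 5·75 = 586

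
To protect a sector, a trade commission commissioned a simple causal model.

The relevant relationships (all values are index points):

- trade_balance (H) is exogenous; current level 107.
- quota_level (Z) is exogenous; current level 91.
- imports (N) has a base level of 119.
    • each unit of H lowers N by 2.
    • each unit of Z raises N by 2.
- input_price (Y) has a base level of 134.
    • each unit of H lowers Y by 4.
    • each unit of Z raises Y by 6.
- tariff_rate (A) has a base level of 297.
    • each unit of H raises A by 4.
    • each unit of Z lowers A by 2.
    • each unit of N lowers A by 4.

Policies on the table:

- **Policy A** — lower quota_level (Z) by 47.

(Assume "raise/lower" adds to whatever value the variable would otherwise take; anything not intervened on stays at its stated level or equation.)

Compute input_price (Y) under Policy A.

Policy A (Z − 47):
  H = 107
  Z = 91 − 47 = 44
  Y = 134 − 4·107 + 6·44 = -30

-30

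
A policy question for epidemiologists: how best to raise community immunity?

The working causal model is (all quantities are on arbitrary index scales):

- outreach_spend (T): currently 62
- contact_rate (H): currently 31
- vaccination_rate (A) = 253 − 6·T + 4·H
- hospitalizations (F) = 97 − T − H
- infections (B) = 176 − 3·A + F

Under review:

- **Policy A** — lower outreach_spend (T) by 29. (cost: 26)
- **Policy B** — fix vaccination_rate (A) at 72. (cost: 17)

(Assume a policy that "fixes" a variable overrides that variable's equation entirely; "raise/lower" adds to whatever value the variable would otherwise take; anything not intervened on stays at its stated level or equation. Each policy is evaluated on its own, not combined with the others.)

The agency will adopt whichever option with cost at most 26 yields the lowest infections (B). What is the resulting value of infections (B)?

Policy A (T − 29):
  T = 62 − 29 = 33
  H = 31
  A = 253 − 6·33 + 4·31 = 179
  F = 97 − 33 − 31 = 33
  B = 176 − 3·179 + 33 = -328
Policy B (A := 72):
  T = 62
  H = 31
  A = 72
  F = 97 − 62 − 31 = 4
  B = 176 − 3·72 + 4 = -36
Comparing — Policy A: B=-328, Policy B: B=-36. Lowest is -328 (Policy A).

-328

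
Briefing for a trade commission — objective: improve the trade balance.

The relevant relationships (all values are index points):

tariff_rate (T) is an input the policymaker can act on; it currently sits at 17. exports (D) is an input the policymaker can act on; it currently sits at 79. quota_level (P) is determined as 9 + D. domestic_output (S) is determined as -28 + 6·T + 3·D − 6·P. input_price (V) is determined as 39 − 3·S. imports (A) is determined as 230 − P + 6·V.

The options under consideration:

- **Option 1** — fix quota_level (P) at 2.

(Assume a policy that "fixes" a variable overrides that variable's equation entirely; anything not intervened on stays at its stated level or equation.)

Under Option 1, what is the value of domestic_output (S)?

Option 1 (P := 2):
  T = 17
  D = 79
  P = 2
  S = -28 + 6·17 + 3·79 − 6·2 = 299

299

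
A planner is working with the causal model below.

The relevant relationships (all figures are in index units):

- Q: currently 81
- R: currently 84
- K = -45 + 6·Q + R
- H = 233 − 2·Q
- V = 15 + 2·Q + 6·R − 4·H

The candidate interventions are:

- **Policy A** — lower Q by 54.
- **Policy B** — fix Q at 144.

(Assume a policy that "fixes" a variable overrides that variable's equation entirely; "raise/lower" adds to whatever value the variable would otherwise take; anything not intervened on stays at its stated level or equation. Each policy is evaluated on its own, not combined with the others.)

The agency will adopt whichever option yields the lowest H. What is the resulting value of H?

-55

Policy A (Q − 54):
  Q = 81 − 54 = 27
  H = 233 − 2·27 = 179
Policy B (Q := 144):
  Q = 144
  H = 233 − 2·144 = -55
Comparing — Policy A: H=179, Policy B: H=-55. Lowest is -55 (Policy B).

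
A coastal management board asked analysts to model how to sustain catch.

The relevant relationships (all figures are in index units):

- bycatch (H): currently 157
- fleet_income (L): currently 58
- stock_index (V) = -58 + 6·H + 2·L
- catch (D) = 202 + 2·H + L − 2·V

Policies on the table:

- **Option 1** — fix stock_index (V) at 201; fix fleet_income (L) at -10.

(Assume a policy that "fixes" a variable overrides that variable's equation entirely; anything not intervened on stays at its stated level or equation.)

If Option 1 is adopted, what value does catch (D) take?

104

Option 1 (V := 201, L := -10):
  H = 157
  L = -10
  V = 201
  D = 202 + 2·157 + (-10) − 2·201 = 104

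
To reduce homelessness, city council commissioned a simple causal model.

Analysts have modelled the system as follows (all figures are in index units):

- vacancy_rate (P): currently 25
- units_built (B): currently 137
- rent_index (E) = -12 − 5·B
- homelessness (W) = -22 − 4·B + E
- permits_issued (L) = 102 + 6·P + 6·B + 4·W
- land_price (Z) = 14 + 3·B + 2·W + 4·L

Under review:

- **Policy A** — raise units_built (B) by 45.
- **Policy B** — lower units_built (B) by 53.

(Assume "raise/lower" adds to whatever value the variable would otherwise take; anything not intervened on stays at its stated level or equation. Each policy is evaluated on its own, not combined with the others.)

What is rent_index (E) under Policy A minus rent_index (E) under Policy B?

Policy A (B + 45):
  B = 137 + 45 = 182
  E = -12 − 5·182 = -922
Policy B (B − 53):
  B = 137 − 53 = 84
  E = -12 − 5·84 = -432
E: -922 − (-432) = -490

-490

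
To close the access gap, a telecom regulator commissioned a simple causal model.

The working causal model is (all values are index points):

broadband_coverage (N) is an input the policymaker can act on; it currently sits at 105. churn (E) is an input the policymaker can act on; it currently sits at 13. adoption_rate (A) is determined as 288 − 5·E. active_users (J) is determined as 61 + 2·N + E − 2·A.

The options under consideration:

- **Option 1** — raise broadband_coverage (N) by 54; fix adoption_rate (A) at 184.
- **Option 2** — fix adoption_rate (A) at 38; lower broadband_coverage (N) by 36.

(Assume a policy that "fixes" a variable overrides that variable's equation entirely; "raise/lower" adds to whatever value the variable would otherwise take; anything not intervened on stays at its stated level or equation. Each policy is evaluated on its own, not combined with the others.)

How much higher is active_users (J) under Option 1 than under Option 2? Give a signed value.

-112

Option 1 (N + 54, A := 184):
  N = 105 + 54 = 159
  E = 13
  A = 184
  J = 61 + 2·159 + 13 − 2·184 = 24
Option 2 (A := 38, N − 36):
  N = 105 − 36 = 69
  E = 13
  A = 38
  J = 61 + 2·69 + 13 − 2·38 = 136
J: 24 − 136 = -112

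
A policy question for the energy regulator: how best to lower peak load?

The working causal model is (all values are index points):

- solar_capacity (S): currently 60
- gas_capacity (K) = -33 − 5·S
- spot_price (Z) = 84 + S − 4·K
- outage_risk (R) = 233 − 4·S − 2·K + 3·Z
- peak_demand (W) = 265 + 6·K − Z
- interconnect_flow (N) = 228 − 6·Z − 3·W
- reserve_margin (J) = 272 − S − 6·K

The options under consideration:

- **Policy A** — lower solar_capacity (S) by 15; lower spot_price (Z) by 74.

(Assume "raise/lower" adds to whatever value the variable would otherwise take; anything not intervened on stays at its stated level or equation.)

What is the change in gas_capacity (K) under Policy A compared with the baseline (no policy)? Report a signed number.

75

Baseline:
  S = 60
  K = -33 − 5·60 = -333
Policy A (S − 15, Z − 74):
  S = 60 − 15 = 45
  K = -33 − 5·45 = -258
Change in K: -258 − (-333) = 75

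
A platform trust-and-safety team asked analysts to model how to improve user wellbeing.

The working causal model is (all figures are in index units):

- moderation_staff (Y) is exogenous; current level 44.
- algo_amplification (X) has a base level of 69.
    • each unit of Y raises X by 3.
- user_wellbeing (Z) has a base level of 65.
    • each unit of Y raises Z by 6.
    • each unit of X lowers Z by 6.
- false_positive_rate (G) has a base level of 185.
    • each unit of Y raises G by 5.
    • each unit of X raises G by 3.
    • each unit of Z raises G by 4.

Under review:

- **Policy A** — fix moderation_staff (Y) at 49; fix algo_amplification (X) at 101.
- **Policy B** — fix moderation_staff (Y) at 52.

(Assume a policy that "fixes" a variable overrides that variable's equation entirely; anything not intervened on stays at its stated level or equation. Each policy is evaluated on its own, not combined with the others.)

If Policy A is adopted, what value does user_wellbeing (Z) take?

Policy A (Y := 49, X := 101):
  Y = 49
  X = 101
  Z = 65 + 6·49 − 6·101 = -247

-247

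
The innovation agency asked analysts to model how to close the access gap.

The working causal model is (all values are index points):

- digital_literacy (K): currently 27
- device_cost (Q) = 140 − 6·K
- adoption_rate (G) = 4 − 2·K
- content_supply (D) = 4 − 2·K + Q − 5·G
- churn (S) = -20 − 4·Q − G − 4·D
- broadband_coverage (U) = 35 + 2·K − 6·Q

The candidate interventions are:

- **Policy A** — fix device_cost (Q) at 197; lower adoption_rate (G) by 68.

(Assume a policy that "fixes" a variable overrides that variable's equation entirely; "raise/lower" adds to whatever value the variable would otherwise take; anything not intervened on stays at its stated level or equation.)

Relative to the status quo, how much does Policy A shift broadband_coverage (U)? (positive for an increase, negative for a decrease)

Baseline:
  K = 27
  Q = 140 − 6·27 = -22
  U = 35 + 2·27 − 6·(-22) = 221
Policy A (Q := 197, G − 68):
  K = 27
  Q = 197
  U = 35 + 2·27 − 6·197 = -1093
Change in U: -1093 − 221 = -1314

-1314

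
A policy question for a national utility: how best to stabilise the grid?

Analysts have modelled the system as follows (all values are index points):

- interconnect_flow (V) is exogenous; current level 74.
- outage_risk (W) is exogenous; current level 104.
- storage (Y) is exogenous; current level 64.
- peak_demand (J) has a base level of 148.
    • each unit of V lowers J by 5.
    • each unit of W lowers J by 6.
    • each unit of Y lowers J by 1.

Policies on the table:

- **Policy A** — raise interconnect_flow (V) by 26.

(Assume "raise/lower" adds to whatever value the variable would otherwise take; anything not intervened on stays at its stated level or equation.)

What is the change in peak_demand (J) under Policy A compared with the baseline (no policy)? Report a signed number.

Baseline:
  V = 74
  W = 104
  Y = 64
  J = 148 − 5·74 − 6·104 − 64 = -910
Policy A (V + 26):
  V = 74 + 26 = 100
  W = 104
  Y = 64
  J = 148 − 5·100 − 6·104 − 64 = -1040
Change in J: -1040 − (-910) = -130

-130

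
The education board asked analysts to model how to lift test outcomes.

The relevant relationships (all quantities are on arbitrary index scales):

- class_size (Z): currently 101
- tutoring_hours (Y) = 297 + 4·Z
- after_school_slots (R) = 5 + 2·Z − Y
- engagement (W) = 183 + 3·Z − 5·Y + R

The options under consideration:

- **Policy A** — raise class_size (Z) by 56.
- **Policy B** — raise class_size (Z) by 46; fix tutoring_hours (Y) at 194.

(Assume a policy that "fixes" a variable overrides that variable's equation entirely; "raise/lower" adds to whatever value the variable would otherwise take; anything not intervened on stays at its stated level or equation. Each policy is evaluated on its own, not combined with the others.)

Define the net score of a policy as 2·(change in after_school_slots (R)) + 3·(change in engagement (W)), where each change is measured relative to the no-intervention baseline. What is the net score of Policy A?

Baseline:
  Z = 101
  Y = 297 + 4·101 = 701
  R = 5 + 2·101 − 701 = -494
  W = 183 + 3·101 − 5·701 + (-494) = -3513
Policy A (Z + 56):
  Z = 101 + 56 = 157
  Y = 297 + 4·157 = 925
  R = 5 + 2·157 − 925 = -606
  W = 183 + 3·157 − 5·925 + (-606) = -4577
ΔR = -606 − (-494) = -112; ΔW = -4577 − (-3513) = -1064
Score = 2·(-112) + 3·(-1064) = -3416

-3416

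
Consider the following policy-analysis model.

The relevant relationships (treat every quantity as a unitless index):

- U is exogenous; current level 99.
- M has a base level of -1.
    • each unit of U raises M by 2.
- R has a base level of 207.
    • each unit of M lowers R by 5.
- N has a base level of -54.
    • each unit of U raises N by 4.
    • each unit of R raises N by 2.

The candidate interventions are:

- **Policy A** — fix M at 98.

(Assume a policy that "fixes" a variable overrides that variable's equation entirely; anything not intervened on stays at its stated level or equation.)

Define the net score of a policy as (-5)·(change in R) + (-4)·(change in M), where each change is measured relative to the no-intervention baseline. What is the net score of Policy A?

Baseline:
  U = 99
  M = -1 + 2·99 = 197
  R = 207 − 5·197 = -778
Policy A (M := 98):
  U = 99
  M = 98
  R = 207 − 5·98 = -283
ΔR = -283 − (-778) = 495; ΔM = 98 − 197 = -99
Score = (-5)·495 + (-4)·(-99) = -2079

-2079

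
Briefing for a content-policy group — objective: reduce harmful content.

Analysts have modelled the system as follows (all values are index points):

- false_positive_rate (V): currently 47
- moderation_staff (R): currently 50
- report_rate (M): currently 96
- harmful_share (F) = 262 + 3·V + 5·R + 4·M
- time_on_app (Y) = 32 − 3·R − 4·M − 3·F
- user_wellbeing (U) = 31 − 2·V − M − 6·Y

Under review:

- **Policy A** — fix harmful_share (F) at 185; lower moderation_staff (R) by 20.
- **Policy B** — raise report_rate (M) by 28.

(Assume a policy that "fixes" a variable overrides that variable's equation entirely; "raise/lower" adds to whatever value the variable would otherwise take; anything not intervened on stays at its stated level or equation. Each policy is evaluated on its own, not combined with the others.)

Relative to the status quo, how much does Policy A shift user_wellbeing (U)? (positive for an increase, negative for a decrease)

Baseline:
  V = 47
  R = 50
  M = 96
  F = 262 + 3·47 + 5·50 + 4·96 = 1037
  Y = 32 − 3·50 − 4·96 − 3·1037 = -3613
  U = 31 − 2·47 − 96 − 6·(-3613) = 21519
Policy A (F := 185, R − 20):
  V = 47
  R = 50 − 20 = 30
  M = 96
  F = 185
  Y = 32 − 3·30 − 4·96 − 3·185 = -997
  U = 31 − 2·47 − 96 − 6·(-997) = 5823
Change in U: 5823 − 21519 = -15696

-15696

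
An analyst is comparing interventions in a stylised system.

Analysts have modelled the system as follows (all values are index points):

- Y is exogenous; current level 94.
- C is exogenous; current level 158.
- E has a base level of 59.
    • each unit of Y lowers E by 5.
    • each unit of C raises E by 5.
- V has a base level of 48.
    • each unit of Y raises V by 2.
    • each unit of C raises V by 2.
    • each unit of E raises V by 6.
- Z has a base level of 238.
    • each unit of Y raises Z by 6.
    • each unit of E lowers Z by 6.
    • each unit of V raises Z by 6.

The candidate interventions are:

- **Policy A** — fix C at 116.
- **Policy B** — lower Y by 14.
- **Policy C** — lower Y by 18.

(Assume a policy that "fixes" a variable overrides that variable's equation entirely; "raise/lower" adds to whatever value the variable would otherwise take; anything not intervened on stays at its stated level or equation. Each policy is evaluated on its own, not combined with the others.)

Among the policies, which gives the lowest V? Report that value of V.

Policy A (C := 116):
  Y = 94
  C = 116
  E = 59 − 5·94 + 5·116 = 169
  V = 48 + 2·94 + 2·116 + 6·169 = 1482
Policy B (Y − 14):
  Y = 94 − 14 = 80
  C = 158
  E = 59 − 5·80 + 5·158 = 449
  V = 48 + 2·80 + 2·158 + 6·449 = 3218
Policy C (Y − 18):
  Y = 94 − 18 = 76
  C = 158
  E = 59 − 5·76 + 5·158 = 469
  V = 48 + 2·76 + 2·158 + 6·469 = 3330
Comparing — Policy A: V=1482, Policy B: V=3218, Policy C: V=3330. Lowest is 1482 (Policy A).

1482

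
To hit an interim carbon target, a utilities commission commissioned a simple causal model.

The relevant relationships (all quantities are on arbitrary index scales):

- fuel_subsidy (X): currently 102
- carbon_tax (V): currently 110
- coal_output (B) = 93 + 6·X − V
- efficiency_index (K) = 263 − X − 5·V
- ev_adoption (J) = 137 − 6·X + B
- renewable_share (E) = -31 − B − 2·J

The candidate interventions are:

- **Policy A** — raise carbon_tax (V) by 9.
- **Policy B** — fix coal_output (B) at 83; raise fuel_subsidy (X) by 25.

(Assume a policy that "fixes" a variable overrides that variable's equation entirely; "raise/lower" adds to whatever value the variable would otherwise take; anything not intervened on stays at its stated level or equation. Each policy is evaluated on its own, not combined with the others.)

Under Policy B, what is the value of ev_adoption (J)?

-542

Policy B (B := 83, X + 25):
  X = 102 + 25 = 127
  V = 110
  B = 83
  J = 137 − 6·127 + 83 = -542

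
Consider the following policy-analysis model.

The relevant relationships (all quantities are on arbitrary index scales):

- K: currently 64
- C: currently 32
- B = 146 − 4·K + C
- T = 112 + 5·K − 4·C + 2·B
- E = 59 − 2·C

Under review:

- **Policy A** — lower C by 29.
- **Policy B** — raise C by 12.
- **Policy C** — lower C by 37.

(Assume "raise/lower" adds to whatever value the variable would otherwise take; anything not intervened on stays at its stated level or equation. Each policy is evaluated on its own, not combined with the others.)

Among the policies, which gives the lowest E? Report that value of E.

Policy A (C − 29):
  C = 32 − 29 = 3
  E = 59 − 2·3 = 53
Policy B (C + 12):
  C = 32 + 12 = 44
  E = 59 − 2·44 = -29
Policy C (C − 37):
  C = 32 − 37 = -5
  E = 59 − 2·(-5) = 69
Comparing — Policy A: E=53, Policy B: E=-29, Policy C: E=69. Lowest is -29 (Policy B).

-29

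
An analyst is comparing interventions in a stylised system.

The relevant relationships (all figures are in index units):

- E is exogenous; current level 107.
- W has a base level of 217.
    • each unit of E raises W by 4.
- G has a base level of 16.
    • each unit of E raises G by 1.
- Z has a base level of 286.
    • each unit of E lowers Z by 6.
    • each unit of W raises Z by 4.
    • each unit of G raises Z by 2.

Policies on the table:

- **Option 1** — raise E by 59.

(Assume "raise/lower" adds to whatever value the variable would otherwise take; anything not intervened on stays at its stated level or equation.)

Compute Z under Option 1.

3178

Option 1 (E + 59):
  E = 107 + 59 = 166
  W = 217 + 4·166 = 881
  G = 16 + 166 = 182
  Z = 286 − 6·166 + 4·881 + 2·182 = 3178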